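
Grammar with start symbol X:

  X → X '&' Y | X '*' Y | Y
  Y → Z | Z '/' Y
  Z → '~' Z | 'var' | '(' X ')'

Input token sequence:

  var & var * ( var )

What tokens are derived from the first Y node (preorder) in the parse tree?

var

[X [X [X [Y [Z var]]] & [Y [Z var]]] * [Y [Z ( [X [Y [Z var]]] )]]]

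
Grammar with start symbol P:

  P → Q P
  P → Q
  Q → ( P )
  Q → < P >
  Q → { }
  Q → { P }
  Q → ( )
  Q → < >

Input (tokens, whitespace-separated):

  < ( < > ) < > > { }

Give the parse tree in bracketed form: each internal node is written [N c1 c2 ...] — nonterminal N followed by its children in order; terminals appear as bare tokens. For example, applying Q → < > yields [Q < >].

[P [Q < [P [Q ( [P [Q < >]] )] [P [Q < >]]] >] [P [Q { }]]]

P
Q P
< P > P
< Q P > P
< ( P ) P > P
< ( Q ) P > P
< ( < > ) P > P
< ( < > ) Q > P
< ( < > ) < > > P
< ( < > ) < > > Q
< ( < > ) < > > { }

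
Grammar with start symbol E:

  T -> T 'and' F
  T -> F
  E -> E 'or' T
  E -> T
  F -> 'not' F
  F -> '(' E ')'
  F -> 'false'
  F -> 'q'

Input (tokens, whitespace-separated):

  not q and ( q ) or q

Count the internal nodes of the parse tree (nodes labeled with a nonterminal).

[E [E [T [T [F not [F q]]] and [F ( [E [T [F q]]] )]]] or [T [F q]]]

12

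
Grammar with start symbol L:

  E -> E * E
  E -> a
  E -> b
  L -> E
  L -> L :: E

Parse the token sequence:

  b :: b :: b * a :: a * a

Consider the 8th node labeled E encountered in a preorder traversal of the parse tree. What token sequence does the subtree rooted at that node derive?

a

[L [L [L [L [E b]] :: [E b]] :: [E [E b] * [E a]]] :: [E [E a] * [E a]]]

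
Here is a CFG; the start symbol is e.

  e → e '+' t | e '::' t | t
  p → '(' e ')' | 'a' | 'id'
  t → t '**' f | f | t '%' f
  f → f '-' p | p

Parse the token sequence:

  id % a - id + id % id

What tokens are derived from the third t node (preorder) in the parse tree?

[e [e [t [t [f [p id]]] % [f [f [p a]] - [p id]]]] + [t [t [f [p id]]] % [f [p id]]]]

id % id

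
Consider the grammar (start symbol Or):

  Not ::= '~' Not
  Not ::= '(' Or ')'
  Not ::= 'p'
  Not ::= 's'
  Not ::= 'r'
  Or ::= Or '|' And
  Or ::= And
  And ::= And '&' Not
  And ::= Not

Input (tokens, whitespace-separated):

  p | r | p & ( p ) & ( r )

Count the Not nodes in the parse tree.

[Or [Or [Or [And [Not p]]] | [And [Not r]]] | [And [And [And [Not p]] & [Not ( [Or [And [Not p]]] )]] & [Not ( [Or [And [Not r]]] )]]]

7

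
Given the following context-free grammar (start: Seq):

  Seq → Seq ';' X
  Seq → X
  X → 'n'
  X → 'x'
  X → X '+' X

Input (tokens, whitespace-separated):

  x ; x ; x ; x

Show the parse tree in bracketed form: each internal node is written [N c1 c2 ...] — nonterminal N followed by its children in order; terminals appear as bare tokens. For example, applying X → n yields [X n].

[Seq [Seq [Seq [Seq [X x]] ; [X x]] ; [X x]] ; [X x]]

Seq
Seq ; X
Seq ; X ; X
Seq ; X ; X ; X
X ; X ; X ; X
x ; X ; X ; X
x ; x ; X ; X
x ; x ; x ; X
x ; x ; x ; x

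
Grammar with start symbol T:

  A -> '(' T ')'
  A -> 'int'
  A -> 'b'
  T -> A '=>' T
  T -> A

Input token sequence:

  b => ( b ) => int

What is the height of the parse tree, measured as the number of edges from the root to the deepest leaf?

[T [A b] => [T [A ( [T [A b]] )] => [T [A int]]]]

5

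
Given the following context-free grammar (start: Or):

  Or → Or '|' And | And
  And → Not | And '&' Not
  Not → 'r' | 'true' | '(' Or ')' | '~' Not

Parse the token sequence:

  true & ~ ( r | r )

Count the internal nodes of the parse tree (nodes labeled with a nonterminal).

[Or [And [And [Not true]] & [Not ~ [Not ( [Or [Or [And [Not r]]] | [And [Not r]]] )]]]]

12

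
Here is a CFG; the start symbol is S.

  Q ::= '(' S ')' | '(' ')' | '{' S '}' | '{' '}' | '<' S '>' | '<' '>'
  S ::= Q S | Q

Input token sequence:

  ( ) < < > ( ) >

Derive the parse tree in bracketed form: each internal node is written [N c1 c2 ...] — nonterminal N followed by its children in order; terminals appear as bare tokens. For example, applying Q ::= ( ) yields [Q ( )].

[S [Q ( )] [S [Q < [S [Q < >] [S [Q ( )]]] >]]]

S
Q S
( ) S
( ) Q
( ) < S >
( ) < Q S >
( ) < < > S >
( ) < < > Q >
( ) < < > ( ) >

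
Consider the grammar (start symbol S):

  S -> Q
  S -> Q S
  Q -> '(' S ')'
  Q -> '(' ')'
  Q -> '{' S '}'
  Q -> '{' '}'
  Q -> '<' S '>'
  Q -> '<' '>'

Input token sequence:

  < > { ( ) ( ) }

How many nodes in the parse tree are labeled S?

4

[S [Q < >] [S [Q { [S [Q ( )] [S [Q ( )]]] }]]]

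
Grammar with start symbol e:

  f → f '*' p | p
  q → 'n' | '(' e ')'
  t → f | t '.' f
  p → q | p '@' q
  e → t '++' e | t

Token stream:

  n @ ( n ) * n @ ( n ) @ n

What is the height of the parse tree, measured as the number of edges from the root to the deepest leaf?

[e [t [f [f [p [p [q n]] @ [q ( [e [t [f [p [q n]]]]] )]]] * [p [p [p [q n]] @ [q ( [e [t [f [p [q n]]]]] )]] @ [q n]]]]]

11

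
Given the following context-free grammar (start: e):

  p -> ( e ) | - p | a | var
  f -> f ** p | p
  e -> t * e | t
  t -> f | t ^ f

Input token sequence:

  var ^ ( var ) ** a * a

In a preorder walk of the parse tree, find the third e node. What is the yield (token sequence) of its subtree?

a

[e [t [t [f [p var]]] ^ [f [f [p ( [e [t [f [p var]]]] )]] ** [p a]]] * [e [t [f [p a]]]]]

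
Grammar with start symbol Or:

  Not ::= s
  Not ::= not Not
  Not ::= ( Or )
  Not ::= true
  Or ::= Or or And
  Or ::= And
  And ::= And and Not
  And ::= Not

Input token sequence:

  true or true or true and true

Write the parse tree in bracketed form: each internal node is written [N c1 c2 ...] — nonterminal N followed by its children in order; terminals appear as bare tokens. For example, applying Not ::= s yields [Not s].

Or
Or or And
Or or And or And
And or And or And
Not or And or And
true or And or And
true or Not or And
true or true or And
true or true or And and Not
true or true or Not and Not
true or true or true and Not
true or true or true and true

[Or [Or [Or [And [Not true]]] or [And [Not true]]] or [And [And [Not true]] and [Not true]]]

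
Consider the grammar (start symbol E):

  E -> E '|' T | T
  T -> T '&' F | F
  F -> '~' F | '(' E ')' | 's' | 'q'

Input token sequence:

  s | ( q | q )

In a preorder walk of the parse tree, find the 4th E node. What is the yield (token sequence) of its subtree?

[E [E [T [F s]]] | [T [F ( [E [E [T [F q]]] | [T [F q]]] )]]]

q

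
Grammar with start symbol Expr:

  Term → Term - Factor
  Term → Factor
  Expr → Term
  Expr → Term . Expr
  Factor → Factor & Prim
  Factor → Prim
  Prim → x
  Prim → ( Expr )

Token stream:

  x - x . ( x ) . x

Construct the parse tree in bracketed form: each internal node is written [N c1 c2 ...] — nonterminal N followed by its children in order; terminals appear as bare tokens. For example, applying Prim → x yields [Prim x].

Expr
Term . Expr
Term - Factor . Expr
Factor - Factor . Expr
Prim - Factor . Expr
x - Factor . Expr
x - Prim . Expr
x - x . Expr
x - x . Term . Expr
x - x . Factor . Expr
x - x . Prim . Expr
x - x . ( Expr ) . Expr
x - x . ( Term ) . Expr
x - x . ( Factor ) . Expr
x - x . ( Prim ) . Expr
x - x . ( x ) . Expr
x - x . ( x ) . Term
x - x . ( x ) . Factor
x - x . ( x ) . Prim
x - x . ( x ) . x

[Expr [Term [Term [Factor [Prim x]]] - [Factor [Prim x]]] . [Expr [Term [Factor [Prim ( [Expr [Term [Factor [Prim x]]]] )]]] . [Expr [Term [Factor [Prim x]]]]]]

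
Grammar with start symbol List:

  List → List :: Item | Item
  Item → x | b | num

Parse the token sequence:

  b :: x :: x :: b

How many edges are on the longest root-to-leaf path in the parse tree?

5

[List [List [List [List [Item b]] :: [Item x]] :: [Item x]] :: [Item b]]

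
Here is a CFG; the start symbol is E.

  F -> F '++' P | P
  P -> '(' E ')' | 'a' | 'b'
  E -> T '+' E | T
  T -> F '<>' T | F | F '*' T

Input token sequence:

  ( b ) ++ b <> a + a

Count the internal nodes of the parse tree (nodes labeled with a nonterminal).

[E [T [F [F [P ( [E [T [F [P b]]]] )]] ++ [P b]] <> [T [F [P a]]]] + [E [T [F [P a]]]]]

17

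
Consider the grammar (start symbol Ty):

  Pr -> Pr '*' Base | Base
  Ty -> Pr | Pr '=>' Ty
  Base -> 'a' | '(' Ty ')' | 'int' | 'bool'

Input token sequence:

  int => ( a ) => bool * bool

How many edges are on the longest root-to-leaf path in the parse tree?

[Ty [Pr [Base int]] => [Ty [Pr [Base ( [Ty [Pr [Base a]]] )]] => [Ty [Pr [Pr [Base bool]] * [Base bool]]]]]

7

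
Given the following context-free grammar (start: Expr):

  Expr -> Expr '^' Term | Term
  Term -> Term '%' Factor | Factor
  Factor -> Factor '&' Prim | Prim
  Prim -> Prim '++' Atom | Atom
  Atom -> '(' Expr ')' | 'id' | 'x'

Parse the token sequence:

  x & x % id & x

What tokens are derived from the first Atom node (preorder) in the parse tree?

[Expr [Term [Term [Factor [Factor [Prim [Atom x]]] & [Prim [Atom x]]]] % [Factor [Factor [Prim [Atom id]]] & [Prim [Atom x]]]]]

x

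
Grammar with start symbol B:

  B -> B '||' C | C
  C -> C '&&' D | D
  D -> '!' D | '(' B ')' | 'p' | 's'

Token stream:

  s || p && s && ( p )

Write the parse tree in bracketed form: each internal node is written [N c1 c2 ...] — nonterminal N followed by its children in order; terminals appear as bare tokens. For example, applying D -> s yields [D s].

B
B || C
C || C
D || C
s || C
s || C && D
s || C && D && D
s || D && D && D
s || p && D && D
s || p && s && D
s || p && s && ( B )
s || p && s && ( C )
s || p && s && ( D )
s || p && s && ( p )

[B [B [C [D s]]] || [C [C [C [D p]] && [D s]] && [D ( [B [C [D p]]] )]]]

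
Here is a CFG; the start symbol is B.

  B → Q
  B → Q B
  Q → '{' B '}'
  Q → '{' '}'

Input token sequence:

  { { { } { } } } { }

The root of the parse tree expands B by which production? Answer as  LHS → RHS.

B → Q B

[B [Q { [B [Q { [B [Q { }] [B [Q { }]]] }]] }] [B [Q { }]]]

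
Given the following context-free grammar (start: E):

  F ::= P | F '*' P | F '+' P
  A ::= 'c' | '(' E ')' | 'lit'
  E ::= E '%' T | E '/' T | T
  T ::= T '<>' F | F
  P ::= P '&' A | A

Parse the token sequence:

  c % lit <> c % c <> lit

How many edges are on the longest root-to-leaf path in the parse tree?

7

[E [E [E [T [F [P [A c]]]]] % [T [T [F [P [A lit]]]] <> [F [P [A c]]]]] % [T [T [F [P [A c]]]] <> [F [P [A lit]]]]]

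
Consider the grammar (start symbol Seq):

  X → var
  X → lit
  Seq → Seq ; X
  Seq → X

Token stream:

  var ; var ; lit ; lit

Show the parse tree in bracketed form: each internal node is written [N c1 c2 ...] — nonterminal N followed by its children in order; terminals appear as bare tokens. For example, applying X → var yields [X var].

[Seq [Seq [Seq [Seq [X var]] ; [X var]] ; [X lit]] ; [X lit]]

Seq
Seq ; X
Seq ; X ; X
Seq ; X ; X ; X
X ; X ; X ; X
var ; X ; X ; X
var ; var ; X ; X
var ; var ; lit ; X
var ; var ; lit ; lit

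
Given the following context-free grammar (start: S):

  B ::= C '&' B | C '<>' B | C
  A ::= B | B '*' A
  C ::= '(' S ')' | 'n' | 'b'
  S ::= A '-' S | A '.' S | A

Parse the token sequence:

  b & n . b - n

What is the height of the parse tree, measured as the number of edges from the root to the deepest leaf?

6

[S [A [B [C b] & [B [C n]]]] . [S [A [B [C b]]] - [S [A [B [C n]]]]]]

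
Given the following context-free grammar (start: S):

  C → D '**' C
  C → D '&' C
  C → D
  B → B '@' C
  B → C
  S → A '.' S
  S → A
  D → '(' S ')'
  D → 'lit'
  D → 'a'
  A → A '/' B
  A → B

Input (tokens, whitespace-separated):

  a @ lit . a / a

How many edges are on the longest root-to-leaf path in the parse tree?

[S [A [B [B [C [D a]]] @ [C [D lit]]]] . [S [A [A [B [C [D a]]]] / [B [C [D a]]]]]]

7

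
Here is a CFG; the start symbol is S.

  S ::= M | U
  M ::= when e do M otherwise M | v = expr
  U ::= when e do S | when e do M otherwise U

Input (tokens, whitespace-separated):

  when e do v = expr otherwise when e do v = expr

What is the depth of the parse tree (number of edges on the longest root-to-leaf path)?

[S [U when e do [M v = expr] otherwise [U when e do [S [M v = expr]]]]]

5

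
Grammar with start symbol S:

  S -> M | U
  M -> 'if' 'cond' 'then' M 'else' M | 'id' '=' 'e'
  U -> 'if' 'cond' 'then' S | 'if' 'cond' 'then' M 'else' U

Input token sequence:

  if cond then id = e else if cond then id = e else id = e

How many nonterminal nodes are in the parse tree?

6

[S [M if cond then [M id = e] else [M if cond then [M id = e] else [M id = e]]]]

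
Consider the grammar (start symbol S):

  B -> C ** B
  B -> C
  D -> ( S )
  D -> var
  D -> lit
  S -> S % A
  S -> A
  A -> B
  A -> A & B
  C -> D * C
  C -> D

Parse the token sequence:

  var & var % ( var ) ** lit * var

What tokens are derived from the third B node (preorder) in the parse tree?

[S [S [A [A [B [C [D var]]]] & [B [C [D var]]]]] % [A [B [C [D ( [S [A [B [C [D var]]]]] )]] ** [B [C [D lit] * [C [D var]]]]]]]

( var ) ** lit * var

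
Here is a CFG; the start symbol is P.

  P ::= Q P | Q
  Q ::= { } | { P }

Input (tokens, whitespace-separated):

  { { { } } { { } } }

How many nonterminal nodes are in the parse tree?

10

[P [Q { [P [Q { [P [Q { }]] }] [P [Q { [P [Q { }]] }]]] }]]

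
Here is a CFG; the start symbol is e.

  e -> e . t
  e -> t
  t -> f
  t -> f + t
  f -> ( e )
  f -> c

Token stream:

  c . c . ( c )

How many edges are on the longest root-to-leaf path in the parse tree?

[e [e [e [t [f c]]] . [t [f c]]] . [t [f ( [e [t [f c]]] )]]]

6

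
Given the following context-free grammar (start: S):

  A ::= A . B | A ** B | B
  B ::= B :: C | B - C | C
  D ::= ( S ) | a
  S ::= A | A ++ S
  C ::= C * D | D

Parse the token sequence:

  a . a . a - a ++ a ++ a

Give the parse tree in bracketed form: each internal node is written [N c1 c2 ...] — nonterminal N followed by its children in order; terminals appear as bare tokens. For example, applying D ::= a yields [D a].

[S [A [A [A [B [C [D a]]]] . [B [C [D a]]]] . [B [B [C [D a]]] - [C [D a]]]] ++ [S [A [B [C [D a]]]] ++ [S [A [B [C [D a]]]]]]]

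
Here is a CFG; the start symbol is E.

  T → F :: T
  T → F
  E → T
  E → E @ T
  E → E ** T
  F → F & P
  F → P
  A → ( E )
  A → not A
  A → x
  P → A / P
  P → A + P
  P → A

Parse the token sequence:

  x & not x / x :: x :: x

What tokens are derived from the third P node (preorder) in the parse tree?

x

[E [T [F [F [P [A x]]] & [P [A not [A x]] / [P [A x]]]] :: [T [F [P [A x]]] :: [T [F [P [A x]]]]]]]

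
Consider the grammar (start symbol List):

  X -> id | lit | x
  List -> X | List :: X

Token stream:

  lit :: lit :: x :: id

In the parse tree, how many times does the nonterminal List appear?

[List [List [List [List [X lit]] :: [X lit]] :: [X x]] :: [X id]]

4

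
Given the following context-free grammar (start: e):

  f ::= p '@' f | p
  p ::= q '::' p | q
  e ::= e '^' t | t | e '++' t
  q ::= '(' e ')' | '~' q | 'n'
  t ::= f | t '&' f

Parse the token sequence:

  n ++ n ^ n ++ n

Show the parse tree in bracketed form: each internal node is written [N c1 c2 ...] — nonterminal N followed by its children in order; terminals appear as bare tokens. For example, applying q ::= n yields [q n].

e
e ++ t
e ^ t ++ t
e ++ t ^ t ++ t
t ++ t ^ t ++ t
f ++ t ^ t ++ t
p ++ t ^ t ++ t
q ++ t ^ t ++ t
n ++ t ^ t ++ t
n ++ f ^ t ++ t
n ++ p ^ t ++ t
n ++ q ^ t ++ t
n ++ n ^ t ++ t
n ++ n ^ f ++ t
n ++ n ^ p ++ t
n ++ n ^ q ++ t
n ++ n ^ n ++ t
n ++ n ^ n ++ f
n ++ n ^ n ++ p
n ++ n ^ n ++ q
n ++ n ^ n ++ n

[e [e [e [e [t [f [p [q n]]]]] ++ [t [f [p [q n]]]]] ^ [t [f [p [q n]]]]] ++ [t [f [p [q n]]]]]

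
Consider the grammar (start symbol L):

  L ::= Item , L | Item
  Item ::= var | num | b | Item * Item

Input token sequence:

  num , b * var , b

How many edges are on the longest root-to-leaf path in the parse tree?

[L [Item num] , [L [Item [Item b] * [Item var]] , [L [Item b]]]]

4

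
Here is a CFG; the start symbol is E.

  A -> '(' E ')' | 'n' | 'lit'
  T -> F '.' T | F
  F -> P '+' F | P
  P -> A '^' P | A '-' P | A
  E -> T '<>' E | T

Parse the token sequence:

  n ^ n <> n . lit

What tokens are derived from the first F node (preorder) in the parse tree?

n ^ n

[E [T [F [P [A n] ^ [P [A n]]]]] <> [E [T [F [P [A n]]] . [T [F [P [A lit]]]]]]]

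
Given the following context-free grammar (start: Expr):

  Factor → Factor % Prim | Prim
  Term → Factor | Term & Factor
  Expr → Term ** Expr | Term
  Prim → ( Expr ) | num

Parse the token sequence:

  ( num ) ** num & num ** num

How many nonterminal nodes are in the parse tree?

[Expr [Term [Factor [Prim ( [Expr [Term [Factor [Prim num]]]] )]]] ** [Expr [Term [Term [Factor [Prim num]]] & [Factor [Prim num]]] ** [Expr [Term [Factor [Prim num]]]]]]

19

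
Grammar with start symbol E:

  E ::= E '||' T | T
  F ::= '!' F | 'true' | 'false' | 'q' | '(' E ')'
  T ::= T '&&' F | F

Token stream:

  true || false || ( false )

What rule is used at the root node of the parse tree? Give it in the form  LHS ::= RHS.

[E [E [E [T [F true]]] || [T [F false]]] || [T [F ( [E [T [F false]]] )]]]

E ::= E '||' T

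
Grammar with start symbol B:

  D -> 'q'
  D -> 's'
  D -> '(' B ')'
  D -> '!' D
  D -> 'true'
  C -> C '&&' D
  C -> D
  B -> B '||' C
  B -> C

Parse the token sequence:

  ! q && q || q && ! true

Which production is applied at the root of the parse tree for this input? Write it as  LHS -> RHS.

B -> B '||' C

[B [B [C [C [D ! [D q]]] && [D q]]] || [C [C [D q]] && [D ! [D true]]]]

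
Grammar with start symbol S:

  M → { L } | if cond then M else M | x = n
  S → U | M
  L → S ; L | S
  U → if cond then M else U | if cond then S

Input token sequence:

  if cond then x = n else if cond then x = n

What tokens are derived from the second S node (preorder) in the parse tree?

x = n

[S [U if cond then [M x = n] else [U if cond then [S [M x = n]]]]]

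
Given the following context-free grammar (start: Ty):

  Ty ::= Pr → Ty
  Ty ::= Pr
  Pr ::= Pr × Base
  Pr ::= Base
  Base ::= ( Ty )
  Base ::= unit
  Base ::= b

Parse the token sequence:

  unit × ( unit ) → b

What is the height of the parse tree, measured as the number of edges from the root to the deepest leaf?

[Ty [Pr [Pr [Base unit]] × [Base ( [Ty [Pr [Base unit]]] )]] → [Ty [Pr [Base b]]]]

6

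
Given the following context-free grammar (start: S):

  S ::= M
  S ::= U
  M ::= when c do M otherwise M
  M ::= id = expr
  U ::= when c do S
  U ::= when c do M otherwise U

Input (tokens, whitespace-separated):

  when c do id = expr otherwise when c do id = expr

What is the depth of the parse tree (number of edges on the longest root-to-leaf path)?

[S [U when c do [M id = expr] otherwise [U when c do [S [M id = expr]]]]]

5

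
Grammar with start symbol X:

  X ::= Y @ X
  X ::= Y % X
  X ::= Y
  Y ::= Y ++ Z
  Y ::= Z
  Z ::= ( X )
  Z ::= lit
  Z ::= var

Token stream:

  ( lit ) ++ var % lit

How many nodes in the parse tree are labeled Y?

4

[X [Y [Y [Z ( [X [Y [Z lit]]] )]] ++ [Z var]] % [X [Y [Z lit]]]]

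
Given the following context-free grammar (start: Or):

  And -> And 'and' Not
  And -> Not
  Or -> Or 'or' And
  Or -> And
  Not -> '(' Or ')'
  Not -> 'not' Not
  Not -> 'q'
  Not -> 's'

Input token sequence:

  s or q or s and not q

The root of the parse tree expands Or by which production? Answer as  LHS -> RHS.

Or -> Or 'or' And

[Or [Or [Or [And [Not s]]] or [And [Not q]]] or [And [And [Not s]] and [Not not [Not q]]]]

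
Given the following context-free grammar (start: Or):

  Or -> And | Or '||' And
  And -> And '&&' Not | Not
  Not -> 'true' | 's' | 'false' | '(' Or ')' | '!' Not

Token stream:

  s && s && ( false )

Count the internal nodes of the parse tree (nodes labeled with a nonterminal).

10

[Or [And [And [And [Not s]] && [Not s]] && [Not ( [Or [And [Not false]]] )]]]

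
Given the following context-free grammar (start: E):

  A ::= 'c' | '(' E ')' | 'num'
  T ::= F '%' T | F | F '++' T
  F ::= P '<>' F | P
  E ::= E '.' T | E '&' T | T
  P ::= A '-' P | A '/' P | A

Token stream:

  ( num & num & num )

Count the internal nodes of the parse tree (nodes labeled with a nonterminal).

[E [T [F [P [A ( [E [E [E [T [F [P [A num]]]]] & [T [F [P [A num]]]]] & [T [F [P [A num]]]]] )]]]]]

20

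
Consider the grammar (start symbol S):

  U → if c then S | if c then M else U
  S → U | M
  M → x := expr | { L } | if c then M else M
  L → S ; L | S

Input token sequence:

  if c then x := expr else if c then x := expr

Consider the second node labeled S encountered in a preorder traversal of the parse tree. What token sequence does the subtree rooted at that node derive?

[S [U if c then [M x := expr] else [U if c then [S [M x := expr]]]]]

x := expr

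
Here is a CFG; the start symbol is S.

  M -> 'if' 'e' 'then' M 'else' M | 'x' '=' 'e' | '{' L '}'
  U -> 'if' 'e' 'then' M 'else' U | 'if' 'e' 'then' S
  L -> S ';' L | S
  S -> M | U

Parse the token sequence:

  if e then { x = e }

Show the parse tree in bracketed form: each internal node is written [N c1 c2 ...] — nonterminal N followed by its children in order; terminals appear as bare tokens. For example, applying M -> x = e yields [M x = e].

S
U
if e then S
if e then M
if e then { L }
if e then { S }
if e then { M }
if e then { x = e }

[S [U if e then [S [M { [L [S [M x = e]]] }]]]]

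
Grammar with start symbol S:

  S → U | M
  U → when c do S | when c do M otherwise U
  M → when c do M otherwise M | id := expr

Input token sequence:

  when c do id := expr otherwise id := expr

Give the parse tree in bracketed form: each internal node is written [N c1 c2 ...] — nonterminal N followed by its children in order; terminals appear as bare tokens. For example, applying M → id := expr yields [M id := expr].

[S [M when c do [M id := expr] otherwise [M id := expr]]]

S
M
when c do M otherwise M
when c do id := expr otherwise M
when c do id := expr otherwise id := expr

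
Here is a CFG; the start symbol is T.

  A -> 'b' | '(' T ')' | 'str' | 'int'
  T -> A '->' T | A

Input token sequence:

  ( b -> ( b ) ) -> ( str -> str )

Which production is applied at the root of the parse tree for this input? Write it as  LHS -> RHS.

T -> A '->' T

[T [A ( [T [A b] -> [T [A ( [T [A b]] )]]] )] -> [T [A ( [T [A str] -> [T [A str]]] )]]]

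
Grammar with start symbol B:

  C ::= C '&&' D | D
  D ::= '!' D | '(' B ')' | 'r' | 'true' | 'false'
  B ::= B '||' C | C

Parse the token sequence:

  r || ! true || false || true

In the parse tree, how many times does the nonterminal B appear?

[B [B [B [B [C [D r]]] || [C [D ! [D true]]]] || [C [D false]]] || [C [D true]]]

4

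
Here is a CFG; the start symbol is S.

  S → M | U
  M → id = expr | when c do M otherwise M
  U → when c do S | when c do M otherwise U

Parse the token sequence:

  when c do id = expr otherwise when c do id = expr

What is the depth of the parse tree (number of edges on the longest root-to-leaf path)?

5

[S [U when c do [M id = expr] otherwise [U when c do [S [M id = expr]]]]]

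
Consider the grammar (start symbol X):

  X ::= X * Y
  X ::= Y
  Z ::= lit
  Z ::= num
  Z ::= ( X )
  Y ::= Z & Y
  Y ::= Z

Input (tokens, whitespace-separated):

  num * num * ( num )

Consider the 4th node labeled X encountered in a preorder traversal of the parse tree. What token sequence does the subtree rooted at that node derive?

[X [X [X [Y [Z num]]] * [Y [Z num]]] * [Y [Z ( [X [Y [Z num]]] )]]]

num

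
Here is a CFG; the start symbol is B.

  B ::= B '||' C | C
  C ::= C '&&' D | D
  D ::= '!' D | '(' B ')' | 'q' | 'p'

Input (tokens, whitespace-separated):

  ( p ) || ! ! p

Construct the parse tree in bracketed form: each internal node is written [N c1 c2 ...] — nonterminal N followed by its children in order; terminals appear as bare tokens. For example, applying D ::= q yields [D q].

[B [B [C [D ( [B [C [D p]]] )]]] || [C [D ! [D ! [D p]]]]]

B
B || C
C || C
D || C
( B ) || C
( C ) || C
( D ) || C
( p ) || C
( p ) || D
( p ) || ! D
( p ) || ! ! D
( p ) || ! ! p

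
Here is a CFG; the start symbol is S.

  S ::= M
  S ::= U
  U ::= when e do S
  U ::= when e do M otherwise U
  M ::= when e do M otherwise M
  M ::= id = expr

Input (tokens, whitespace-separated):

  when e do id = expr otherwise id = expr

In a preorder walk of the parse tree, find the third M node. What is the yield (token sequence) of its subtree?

id = expr

[S [M when e do [M id = expr] otherwise [M id = expr]]]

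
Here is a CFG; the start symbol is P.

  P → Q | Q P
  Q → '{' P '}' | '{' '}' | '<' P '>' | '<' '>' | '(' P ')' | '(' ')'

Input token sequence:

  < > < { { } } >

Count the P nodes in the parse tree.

4

[P [Q < >] [P [Q < [P [Q { [P [Q { }]] }]] >]]]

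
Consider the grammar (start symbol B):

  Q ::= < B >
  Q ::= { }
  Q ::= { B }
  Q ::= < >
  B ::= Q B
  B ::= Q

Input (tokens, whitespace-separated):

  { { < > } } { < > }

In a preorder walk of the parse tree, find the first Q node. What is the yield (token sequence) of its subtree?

{ { < > } }

[B [Q { [B [Q { [B [Q < >]] }]] }] [B [Q { [B [Q < >]] }]]]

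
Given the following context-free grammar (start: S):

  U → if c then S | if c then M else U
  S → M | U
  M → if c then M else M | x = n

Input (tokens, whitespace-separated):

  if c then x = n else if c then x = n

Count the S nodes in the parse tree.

[S [U if c then [M x = n] else [U if c then [S [M x = n]]]]]

2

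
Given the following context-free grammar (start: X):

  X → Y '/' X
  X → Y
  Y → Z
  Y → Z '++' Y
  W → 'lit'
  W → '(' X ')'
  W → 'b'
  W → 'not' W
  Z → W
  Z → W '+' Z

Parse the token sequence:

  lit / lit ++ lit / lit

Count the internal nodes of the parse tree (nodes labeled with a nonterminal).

15

[X [Y [Z [W lit]]] / [X [Y [Z [W lit]] ++ [Y [Z [W lit]]]] / [X [Y [Z [W lit]]]]]]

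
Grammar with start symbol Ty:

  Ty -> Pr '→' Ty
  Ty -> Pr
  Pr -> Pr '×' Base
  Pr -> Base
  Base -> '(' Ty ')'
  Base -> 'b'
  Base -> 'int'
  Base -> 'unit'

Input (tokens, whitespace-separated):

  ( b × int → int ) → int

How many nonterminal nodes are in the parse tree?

[Ty [Pr [Base ( [Ty [Pr [Pr [Base b]] × [Base int]] → [Ty [Pr [Base int]]]] )]] → [Ty [Pr [Base int]]]]

14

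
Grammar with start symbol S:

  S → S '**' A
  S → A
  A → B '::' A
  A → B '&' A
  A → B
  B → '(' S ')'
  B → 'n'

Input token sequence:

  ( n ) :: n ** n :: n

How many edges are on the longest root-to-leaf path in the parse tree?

[S [S [A [B ( [S [A [B n]]] )] :: [A [B n]]]] ** [A [B n] :: [A [B n]]]]

7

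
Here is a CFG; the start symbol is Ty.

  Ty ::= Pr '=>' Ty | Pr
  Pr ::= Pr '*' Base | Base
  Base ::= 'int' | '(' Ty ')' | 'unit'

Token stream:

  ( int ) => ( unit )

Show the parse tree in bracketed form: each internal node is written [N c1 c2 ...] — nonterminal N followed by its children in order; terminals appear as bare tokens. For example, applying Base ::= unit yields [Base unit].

[Ty [Pr [Base ( [Ty [Pr [Base int]]] )]] => [Ty [Pr [Base ( [Ty [Pr [Base unit]]] )]]]]

Ty
Pr => Ty
Base => Ty
( Ty ) => Ty
( Pr ) => Ty
( Base ) => Ty
( int ) => Ty
( int ) => Pr
( int ) => Base
( int ) => ( Ty )
( int ) => ( Pr )
( int ) => ( Base )
( int ) => ( unit )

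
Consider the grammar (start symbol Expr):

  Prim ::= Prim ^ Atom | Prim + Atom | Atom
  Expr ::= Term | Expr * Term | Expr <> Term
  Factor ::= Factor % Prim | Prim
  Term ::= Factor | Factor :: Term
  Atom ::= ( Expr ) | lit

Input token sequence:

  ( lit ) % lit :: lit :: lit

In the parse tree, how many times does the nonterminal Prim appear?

[Expr [Term [Factor [Factor [Prim [Atom ( [Expr [Term [Factor [Prim [Atom lit]]]]] )]]] % [Prim [Atom lit]]] :: [Term [Factor [Prim [Atom lit]]] :: [Term [Factor [Prim [Atom lit]]]]]]]

5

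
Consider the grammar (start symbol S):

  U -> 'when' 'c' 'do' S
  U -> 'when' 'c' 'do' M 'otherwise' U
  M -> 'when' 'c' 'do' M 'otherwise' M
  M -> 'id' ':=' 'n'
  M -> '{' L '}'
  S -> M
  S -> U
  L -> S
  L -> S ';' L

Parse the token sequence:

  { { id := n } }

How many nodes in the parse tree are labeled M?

3

[S [M { [L [S [M { [L [S [M id := n]]] }]]] }]]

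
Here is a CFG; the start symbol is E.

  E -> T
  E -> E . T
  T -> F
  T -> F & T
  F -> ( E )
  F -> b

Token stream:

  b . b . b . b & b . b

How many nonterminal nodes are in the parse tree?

[E [E [E [E [E [T [F b]]] . [T [F b]]] . [T [F b]]] . [T [F b] & [T [F b]]]] . [T [F b]]]

17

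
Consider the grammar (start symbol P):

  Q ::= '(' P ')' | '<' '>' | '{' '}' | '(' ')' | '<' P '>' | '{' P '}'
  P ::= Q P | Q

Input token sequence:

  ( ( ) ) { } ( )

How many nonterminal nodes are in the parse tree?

[P [Q ( [P [Q ( )]] )] [P [Q { }] [P [Q ( )]]]]

8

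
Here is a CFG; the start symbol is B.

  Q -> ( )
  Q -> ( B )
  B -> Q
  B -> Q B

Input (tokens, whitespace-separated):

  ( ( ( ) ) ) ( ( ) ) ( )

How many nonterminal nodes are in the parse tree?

[B [Q ( [B [Q ( [B [Q ( )]] )]] )] [B [Q ( [B [Q ( )]] )] [B [Q ( )]]]]

12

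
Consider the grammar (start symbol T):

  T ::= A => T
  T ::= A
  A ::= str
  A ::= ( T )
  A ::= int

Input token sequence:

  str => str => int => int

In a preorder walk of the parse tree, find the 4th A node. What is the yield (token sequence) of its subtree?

[T [A str] => [T [A str] => [T [A int] => [T [A int]]]]]

int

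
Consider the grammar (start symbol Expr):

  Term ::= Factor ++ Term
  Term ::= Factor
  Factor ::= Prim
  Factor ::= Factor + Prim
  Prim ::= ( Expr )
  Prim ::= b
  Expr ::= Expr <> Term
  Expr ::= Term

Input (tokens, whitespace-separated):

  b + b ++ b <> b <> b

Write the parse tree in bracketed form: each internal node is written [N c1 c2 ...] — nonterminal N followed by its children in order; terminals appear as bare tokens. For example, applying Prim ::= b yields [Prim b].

[Expr [Expr [Expr [Term [Factor [Factor [Prim b]] + [Prim b]] ++ [Term [Factor [Prim b]]]]] <> [Term [Factor [Prim b]]]] <> [Term [Factor [Prim b]]]]

Expr
Expr <> Term
Expr <> Term <> Term
Term <> Term <> Term
Factor ++ Term <> Term <> Term
Factor + Prim ++ Term <> Term <> Term
Prim + Prim ++ Term <> Term <> Term
b + Prim ++ Term <> Term <> Term
b + b ++ Term <> Term <> Term
b + b ++ Factor <> Term <> Term
b + b ++ Prim <> Term <> Term
b + b ++ b <> Term <> Term
b + b ++ b <> Factor <> Term
b + b ++ b <> Prim <> Term
b + b ++ b <> b <> Term
b + b ++ b <> b <> Factor
b + b ++ b <> b <> Prim
b + b ++ b <> b <> b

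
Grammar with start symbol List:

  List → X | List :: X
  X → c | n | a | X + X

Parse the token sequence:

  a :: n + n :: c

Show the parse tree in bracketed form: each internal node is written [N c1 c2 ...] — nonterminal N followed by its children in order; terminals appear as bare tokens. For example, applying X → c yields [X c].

[List [List [List [X a]] :: [X [X n] + [X n]]] :: [X c]]

List
List :: X
List :: X :: X
X :: X :: X
a :: X :: X
a :: X + X :: X
a :: n + X :: X
a :: n + n :: X
a :: n + n :: c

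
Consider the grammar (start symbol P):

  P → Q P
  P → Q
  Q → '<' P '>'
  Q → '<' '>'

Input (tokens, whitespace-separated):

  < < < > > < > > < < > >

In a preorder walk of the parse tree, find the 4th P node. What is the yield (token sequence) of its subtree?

< >

[P [Q < [P [Q < [P [Q < >]] >] [P [Q < >]]] >] [P [Q < [P [Q < >]] >]]]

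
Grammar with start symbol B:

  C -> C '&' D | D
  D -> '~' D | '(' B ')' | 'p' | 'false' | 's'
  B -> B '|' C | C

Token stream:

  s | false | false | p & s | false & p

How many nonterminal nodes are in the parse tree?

19

[B [B [B [B [B [C [D s]]] | [C [D false]]] | [C [D false]]] | [C [C [D p]] & [D s]]] | [C [C [D false]] & [D p]]]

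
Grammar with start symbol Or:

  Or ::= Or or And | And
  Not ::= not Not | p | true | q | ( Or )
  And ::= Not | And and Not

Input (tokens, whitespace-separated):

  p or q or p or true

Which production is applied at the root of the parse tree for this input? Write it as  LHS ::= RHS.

[Or [Or [Or [Or [And [Not p]]] or [And [Not q]]] or [And [Not p]]] or [And [Not true]]]

Or ::= Or or And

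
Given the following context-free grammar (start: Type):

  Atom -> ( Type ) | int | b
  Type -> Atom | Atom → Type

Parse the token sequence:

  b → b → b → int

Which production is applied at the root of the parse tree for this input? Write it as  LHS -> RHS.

[Type [Atom b] → [Type [Atom b] → [Type [Atom b] → [Type [Atom int]]]]]

Type -> Atom → Type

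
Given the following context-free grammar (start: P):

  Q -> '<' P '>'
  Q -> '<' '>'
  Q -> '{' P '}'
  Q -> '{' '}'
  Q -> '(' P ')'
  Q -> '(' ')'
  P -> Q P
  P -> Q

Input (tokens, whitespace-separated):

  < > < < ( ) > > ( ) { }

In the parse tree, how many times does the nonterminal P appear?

[P [Q < >] [P [Q < [P [Q < [P [Q ( )]] >]] >] [P [Q ( )] [P [Q { }]]]]]

6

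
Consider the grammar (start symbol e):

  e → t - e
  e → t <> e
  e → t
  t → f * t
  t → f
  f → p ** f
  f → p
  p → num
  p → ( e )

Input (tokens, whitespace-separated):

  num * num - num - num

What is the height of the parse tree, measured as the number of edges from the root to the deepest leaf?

6

[e [t [f [p num]] * [t [f [p num]]]] - [e [t [f [p num]]] - [e [t [f [p num]]]]]]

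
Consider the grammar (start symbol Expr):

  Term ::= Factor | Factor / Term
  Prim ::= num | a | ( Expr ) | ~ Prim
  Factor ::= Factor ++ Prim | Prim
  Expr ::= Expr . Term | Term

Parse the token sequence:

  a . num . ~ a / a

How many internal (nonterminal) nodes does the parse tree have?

[Expr [Expr [Expr [Term [Factor [Prim a]]]] . [Term [Factor [Prim num]]]] . [Term [Factor [Prim ~ [Prim a]]] / [Term [Factor [Prim a]]]]]

16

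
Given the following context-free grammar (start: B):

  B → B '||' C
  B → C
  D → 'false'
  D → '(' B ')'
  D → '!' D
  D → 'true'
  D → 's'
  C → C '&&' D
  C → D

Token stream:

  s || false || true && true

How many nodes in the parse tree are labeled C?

[B [B [B [C [D s]]] || [C [D false]]] || [C [C [D true]] && [D true]]]

4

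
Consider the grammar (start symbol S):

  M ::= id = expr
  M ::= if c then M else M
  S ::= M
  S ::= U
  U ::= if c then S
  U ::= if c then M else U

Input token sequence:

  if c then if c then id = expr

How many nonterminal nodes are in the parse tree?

[S [U if c then [S [U if c then [S [M id = expr]]]]]]

6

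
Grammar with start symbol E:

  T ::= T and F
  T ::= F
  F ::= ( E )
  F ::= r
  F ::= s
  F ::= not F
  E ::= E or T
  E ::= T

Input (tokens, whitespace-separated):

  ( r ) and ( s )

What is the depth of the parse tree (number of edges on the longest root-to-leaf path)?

[E [T [T [F ( [E [T [F r]]] )]] and [F ( [E [T [F s]]] )]]]

7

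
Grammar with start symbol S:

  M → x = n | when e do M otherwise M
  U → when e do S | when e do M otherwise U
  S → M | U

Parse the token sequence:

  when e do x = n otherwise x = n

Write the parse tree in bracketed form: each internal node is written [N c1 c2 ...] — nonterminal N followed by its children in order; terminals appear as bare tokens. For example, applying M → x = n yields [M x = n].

[S [M when e do [M x = n] otherwise [M x = n]]]

S
M
when e do M otherwise M
when e do x = n otherwise M
when e do x = n otherwise x = n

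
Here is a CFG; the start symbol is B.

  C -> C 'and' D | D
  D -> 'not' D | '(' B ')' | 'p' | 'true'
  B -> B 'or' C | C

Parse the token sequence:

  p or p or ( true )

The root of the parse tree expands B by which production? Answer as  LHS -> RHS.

[B [B [B [C [D p]]] or [C [D p]]] or [C [D ( [B [C [D true]]] )]]]

B -> B 'or' C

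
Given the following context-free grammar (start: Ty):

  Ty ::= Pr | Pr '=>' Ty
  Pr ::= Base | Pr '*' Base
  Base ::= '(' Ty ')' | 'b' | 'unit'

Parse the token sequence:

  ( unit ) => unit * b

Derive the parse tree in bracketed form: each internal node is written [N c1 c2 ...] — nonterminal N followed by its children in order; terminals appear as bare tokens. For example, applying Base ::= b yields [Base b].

[Ty [Pr [Base ( [Ty [Pr [Base unit]]] )]] => [Ty [Pr [Pr [Base unit]] * [Base b]]]]

Ty
Pr => Ty
Base => Ty
( Ty ) => Ty
( Pr ) => Ty
( Base ) => Ty
( unit ) => Ty
( unit ) => Pr
( unit ) => Pr * Base
( unit ) => Base * Base
( unit ) => unit * Base
( unit ) => unit * b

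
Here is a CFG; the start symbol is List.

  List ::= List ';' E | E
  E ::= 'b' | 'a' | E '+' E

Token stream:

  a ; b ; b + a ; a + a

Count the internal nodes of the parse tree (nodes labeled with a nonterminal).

[List [List [List [List [E a]] ; [E b]] ; [E [E b] + [E a]]] ; [E [E a] + [E a]]]

12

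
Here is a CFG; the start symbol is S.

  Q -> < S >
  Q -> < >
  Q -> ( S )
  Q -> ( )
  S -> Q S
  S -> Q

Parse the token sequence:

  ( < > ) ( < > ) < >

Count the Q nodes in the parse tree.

[S [Q ( [S [Q < >]] )] [S [Q ( [S [Q < >]] )] [S [Q < >]]]]

5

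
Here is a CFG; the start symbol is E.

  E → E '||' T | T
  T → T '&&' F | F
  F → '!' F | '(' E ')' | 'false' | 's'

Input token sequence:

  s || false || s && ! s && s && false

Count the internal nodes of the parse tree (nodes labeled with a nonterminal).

[E [E [E [T [F s]]] || [T [F false]]] || [T [T [T [T [F s]] && [F ! [F s]]] && [F s]] && [F false]]]

16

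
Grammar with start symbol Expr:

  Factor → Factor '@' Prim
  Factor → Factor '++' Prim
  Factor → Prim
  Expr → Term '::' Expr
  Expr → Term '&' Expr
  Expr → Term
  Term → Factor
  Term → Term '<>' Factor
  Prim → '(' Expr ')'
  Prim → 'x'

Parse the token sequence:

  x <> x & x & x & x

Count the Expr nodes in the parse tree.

[Expr [Term [Term [Factor [Prim x]]] <> [Factor [Prim x]]] & [Expr [Term [Factor [Prim x]]] & [Expr [Term [Factor [Prim x]]] & [Expr [Term [Factor [Prim x]]]]]]]

4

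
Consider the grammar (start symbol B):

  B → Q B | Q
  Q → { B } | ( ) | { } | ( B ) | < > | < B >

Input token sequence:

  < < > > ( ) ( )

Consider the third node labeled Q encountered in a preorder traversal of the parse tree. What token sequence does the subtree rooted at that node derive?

( )

[B [Q < [B [Q < >]] >] [B [Q ( )] [B [Q ( )]]]]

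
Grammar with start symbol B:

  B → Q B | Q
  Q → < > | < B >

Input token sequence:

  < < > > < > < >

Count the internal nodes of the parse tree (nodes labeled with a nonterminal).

[B [Q < [B [Q < >]] >] [B [Q < >] [B [Q < >]]]]

8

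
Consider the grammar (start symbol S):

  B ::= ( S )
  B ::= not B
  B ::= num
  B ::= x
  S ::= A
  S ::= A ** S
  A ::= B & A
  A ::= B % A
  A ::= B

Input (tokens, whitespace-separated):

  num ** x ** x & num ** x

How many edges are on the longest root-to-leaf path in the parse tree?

[S [A [B num]] ** [S [A [B x]] ** [S [A [B x] & [A [B num]]] ** [S [A [B x]]]]]]

6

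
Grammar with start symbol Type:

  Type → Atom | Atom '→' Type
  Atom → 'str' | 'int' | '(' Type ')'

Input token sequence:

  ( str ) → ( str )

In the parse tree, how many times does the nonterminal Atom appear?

[Type [Atom ( [Type [Atom str]] )] → [Type [Atom ( [Type [Atom str]] )]]]

4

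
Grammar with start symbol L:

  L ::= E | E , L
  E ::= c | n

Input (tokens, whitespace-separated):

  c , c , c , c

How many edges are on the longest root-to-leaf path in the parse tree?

[L [E c] , [L [E c] , [L [E c] , [L [E c]]]]]

5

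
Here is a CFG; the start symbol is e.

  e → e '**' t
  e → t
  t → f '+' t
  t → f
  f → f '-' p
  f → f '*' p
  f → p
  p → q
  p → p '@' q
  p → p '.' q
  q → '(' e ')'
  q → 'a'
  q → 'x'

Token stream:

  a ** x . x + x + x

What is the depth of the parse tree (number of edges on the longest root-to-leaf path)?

7

[e [e [t [f [p [q a]]]]] ** [t [f [p [p [q x]] . [q x]]] + [t [f [p [q x]]] + [t [f [p [q x]]]]]]]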